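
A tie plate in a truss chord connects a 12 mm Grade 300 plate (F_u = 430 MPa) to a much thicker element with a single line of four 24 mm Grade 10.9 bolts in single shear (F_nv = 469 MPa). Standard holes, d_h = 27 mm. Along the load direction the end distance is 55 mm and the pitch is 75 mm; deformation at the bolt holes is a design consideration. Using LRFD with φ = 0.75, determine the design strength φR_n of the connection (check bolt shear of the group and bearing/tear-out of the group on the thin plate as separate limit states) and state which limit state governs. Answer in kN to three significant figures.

637 kN (bolt shear governs)

Bolt shear: A_b = π·24²/4 = 452.4 mm²; R_n = 469 × 452.4 × 4 × 1 / 1000 = 848.7 kN → 0.75 × 848.7 = 637 kN.
Bearing (1.2 l_c t F_u ≤ 2.4 d t F_u): upper limit = 2.4·24·12·430 / 1000 = 297.2 kN.
  Edge l_c = 55 − 27/2 = 41.5 → r_n = 257 kN; interior l_c = 75 − 27 = 48 → r_n = 297.2 kN.
  R_n,bearing = 1·257 + 3·297.2 = 1149 kN → 0.75 × 1149 = 861 kN.
Bolt shear governs: 637 kN.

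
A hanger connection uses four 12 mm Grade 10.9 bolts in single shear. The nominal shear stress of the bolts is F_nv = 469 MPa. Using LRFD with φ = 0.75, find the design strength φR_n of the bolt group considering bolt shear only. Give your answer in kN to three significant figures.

A_b = π × 12² / 4 = 113.1 mm².
R_n = F_nv · A_b · n · n_s = 469 × 113.1 × 4 × 1 / 1000 = 212.2 kN.
Design strength φR_n = 0.75 × 212.2 = 159 kN.

159 kN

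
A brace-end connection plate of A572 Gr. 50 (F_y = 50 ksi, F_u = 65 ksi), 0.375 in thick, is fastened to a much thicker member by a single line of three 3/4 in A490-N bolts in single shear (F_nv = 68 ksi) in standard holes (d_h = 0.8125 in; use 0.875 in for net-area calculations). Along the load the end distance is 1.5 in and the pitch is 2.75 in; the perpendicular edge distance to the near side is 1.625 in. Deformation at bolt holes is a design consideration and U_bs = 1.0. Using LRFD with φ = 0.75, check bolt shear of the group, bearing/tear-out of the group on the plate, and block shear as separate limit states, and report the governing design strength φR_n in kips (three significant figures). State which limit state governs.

67.6 kips (bolt shear governs)

Bolt shear: A_b = π·0.75²/4 = 0.4418 in²; R_n = 68 × 0.4418 × 3 × 1 = 90.12 kips → 0.75 × 90.12 = 67.6 kips.
Bearing: edge l_c = 1.094, r_n = 31.99 kips; interior l_c = 1.938, r_n = 43.87 kips; R_n = 31.99 + 2·43.87 = 119.7 kips → 89.8 kips.
Block shear: A_gv = 2.625, A_nv = 1.805, A_nt = 0.4453 in²; R_n = min(0.6F_uA_nv, 0.6F_yA_gv) + U_bs·F_u·A_nt = 99.33 kips → 74.5 kips.
Bolt shear governs: 67.6 kips.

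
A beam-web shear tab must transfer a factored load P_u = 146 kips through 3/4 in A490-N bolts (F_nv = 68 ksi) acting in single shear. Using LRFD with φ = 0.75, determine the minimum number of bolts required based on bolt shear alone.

7 bolts

A_b = π·0.75²/4 = 0.4418 in².
Per-bolt design strength φR_n = 0.75 × 68 × 0.4418 × 1 = 22.53 kips.
n ≥ 146 / 22.53 = 6.48 → use 7 bolts.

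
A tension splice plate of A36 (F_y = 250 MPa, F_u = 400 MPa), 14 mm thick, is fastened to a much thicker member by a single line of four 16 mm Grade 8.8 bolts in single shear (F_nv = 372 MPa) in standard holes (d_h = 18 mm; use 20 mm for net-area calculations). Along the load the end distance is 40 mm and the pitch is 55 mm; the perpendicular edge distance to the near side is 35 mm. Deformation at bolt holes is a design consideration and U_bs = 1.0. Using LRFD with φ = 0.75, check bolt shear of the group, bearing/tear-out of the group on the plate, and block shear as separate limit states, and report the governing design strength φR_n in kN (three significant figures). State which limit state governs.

224 kN (bolt shear governs)

Bolt shear: A_b = π·16²/4 = 201.1 mm²; R_n = 372 × 201.1 × 4 × 1 / 1000 = 299.2 kN → 0.75 × 299.2 = 224 kN.
Bearing: edge l_c = 31, r_n = 208.3 kN; interior l_c = 37, r_n = 215 kN; R_n = 208.3 + 3·215 = 853.4 kN → 640 kN.
Block shear: A_gv = 2870, A_nv = 1890, A_nt = 350 mm²; R_n = min(0.6F_uA_nv, 0.6F_yA_gv) + U_bs·F_u·A_nt = 570.5 kN → 428 kN.
Bolt shear governs: 224 kN.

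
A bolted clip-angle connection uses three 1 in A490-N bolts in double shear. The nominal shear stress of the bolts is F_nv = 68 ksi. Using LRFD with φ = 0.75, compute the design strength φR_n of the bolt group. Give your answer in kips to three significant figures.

A_b = π × 1² / 4 = 0.7854 in².
R_n = F_nv · A_b · n · n_s = 68 × 0.7854 × 3 × 2 = 320.4 kips.
Design strength φR_n = 0.75 × 320.4 = 240 kips.

240 kips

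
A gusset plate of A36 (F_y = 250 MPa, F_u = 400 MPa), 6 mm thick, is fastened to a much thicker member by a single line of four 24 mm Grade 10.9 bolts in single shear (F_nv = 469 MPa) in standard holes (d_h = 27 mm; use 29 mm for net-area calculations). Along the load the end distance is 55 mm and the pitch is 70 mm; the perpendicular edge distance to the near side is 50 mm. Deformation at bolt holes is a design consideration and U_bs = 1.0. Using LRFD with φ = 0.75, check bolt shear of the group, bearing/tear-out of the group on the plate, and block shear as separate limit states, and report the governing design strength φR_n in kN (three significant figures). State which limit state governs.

240 kN (block shear governs)

Bolt shear: A_b = π·24²/4 = 452.4 mm²; R_n = 469 × 452.4 × 4 × 1 / 1000 = 848.7 kN → 0.75 × 848.7 = 637 kN.
Bearing: edge l_c = 41.5, r_n = 119.5 kN; interior l_c = 43, r_n = 123.8 kN; R_n = 119.5 + 3·123.8 = 491 kN → 368 kN.
Block shear: A_gv = 1590, A_nv = 981, A_nt = 213 mm²; R_n = min(0.6F_uA_nv, 0.6F_yA_gv) + U_bs·F_u·A_nt = 320.6 kN → 240 kN.
Block shear governs: 240 kN.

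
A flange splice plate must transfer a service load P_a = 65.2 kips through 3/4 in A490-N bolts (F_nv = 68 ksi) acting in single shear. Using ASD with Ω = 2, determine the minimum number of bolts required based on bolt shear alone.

5 bolts

A_b = π·0.75²/4 = 0.4418 in².
Per-bolt allowable strength R_n/Ω = 68 × 0.4418 × 1 / 2 = 15.02 kips.
n ≥ 65.2 / 15.02 = 4.341 → use 5 bolts.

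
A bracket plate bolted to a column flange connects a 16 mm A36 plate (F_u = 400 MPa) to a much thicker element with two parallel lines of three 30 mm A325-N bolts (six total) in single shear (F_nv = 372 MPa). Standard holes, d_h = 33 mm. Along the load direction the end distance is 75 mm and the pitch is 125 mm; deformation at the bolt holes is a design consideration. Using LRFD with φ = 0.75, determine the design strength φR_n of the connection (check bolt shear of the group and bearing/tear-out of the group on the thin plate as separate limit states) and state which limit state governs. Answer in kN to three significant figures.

Bolt shear: A_b = π·30²/4 = 706.9 mm²; R_n = 372 × 706.9 × 6 × 1 / 1000 = 1578 kN → 0.75 × 1578 = 1180 kN.
Bearing (1.2 l_c t F_u ≤ 2.4 d t F_u): upper limit = 2.4·30·16·400 / 1000 = 460.8 kN.
  Edge l_c = 75 − 33/2 = 58.5 → r_n = 449.3 kN; interior l_c = 125 − 33 = 92 → r_n = 460.8 kN.
  R_n,bearing = 2·449.3 + 4·460.8 = 2742 kN → 0.75 × 2742 = 2060 kN.
Bolt shear governs: 1180 kN.

1180 kN (bolt shear governs)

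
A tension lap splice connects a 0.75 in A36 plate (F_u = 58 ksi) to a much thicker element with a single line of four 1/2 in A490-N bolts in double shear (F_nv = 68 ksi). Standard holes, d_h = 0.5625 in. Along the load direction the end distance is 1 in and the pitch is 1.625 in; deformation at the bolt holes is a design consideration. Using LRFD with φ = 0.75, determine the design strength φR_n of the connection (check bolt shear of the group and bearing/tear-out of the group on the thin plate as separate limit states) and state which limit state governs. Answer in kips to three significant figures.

Bolt shear: A_b = π·0.5²/4 = 0.1963 in²; R_n = 68 × 0.1963 × 4 × 2 = 106.8 kips → 0.75 × 106.8 = 80.1 kips.
Bearing (1.2 l_c t F_u ≤ 2.4 d t F_u): upper limit = 2.4·0.5·0.75·58 = 52.2 kips.
  Edge l_c = 1 − 0.5625/2 = 0.7188 → r_n = 37.52 kips; interior l_c = 1.625 − 0.5625 = 1.062 → r_n = 52.2 kips.
  R_n,bearing = 1·37.52 + 3·52.2 = 194.1 kips → 0.75 × 194.1 = 146 kips.
Bolt shear governs: 80.1 kips.

80.1 kips (bolt shear governs)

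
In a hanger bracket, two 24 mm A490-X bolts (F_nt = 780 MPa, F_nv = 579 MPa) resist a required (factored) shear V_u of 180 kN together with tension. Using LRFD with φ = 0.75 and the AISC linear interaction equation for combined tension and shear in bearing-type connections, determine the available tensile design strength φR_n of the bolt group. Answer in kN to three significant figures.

446 kN

A_b = π·24²/4 = 452.4 mm²; f_rv = 180 × 1000 / (2 × 452.4) = 198.9 MPa.
F'_nt = 1.3 F_nt − (F_nt / φF_nv) f_rv = 1.3·780 − (780/(0.75·579))·198.9 = 656.7 MPa, capped at F_nt → F'_nt = 656.7 MPa.
R_n = F'_nt · A_b · n = 656.7 × 452.4 × 2 / 1000 = 594.1 kN.
Design strength φR_n = 0.75 × 594.1 = 446 kN.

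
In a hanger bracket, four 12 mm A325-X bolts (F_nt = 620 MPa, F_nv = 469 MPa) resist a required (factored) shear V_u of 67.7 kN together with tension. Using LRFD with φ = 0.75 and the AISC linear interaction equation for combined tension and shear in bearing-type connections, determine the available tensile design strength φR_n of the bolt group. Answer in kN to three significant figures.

184 kN

A_b = π·12²/4 = 113.1 mm²; f_rv = 67.7 × 1000 / (4 × 113.1) = 149.6 MPa.
F'_nt = 1.3 F_nt − (F_nt / φF_nv) f_rv = 1.3·620 − (620/(0.75·469))·149.6 = 542.2 MPa, capped at F_nt → F'_nt = 542.2 MPa.
R_n = F'_nt · A_b · n = 542.2 × 113.1 × 4 / 1000 = 245.3 kN.
Design strength φR_n = 0.75 × 245.3 = 184 kN.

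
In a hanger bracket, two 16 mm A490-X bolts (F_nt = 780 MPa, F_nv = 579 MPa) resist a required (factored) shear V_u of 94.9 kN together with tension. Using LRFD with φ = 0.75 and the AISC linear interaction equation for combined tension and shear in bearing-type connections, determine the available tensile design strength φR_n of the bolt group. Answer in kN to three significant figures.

178 kN

A_b = π·16²/4 = 201.1 mm²; f_rv = 94.9 × 1000 / (2 × 201.1) = 236 MPa.
F'_nt = 1.3 F_nt − (F_nt / φF_nv) f_rv = 1.3·780 − (780/(0.75·579))·236 = 590.1 MPa, capped at F_nt → F'_nt = 590.1 MPa.
R_n = F'_nt · A_b · n = 590.1 × 201.1 × 2 / 1000 = 237.3 kN.
Design strength φR_n = 0.75 × 237.3 = 178 kN.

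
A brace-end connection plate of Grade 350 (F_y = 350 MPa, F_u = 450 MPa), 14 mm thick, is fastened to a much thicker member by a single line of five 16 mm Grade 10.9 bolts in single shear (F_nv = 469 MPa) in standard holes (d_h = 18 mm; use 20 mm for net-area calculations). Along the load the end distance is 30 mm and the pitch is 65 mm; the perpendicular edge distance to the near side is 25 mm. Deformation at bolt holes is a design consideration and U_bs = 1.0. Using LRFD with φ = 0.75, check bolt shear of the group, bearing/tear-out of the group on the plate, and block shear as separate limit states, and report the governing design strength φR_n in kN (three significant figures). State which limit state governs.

Bolt shear: A_b = π·16²/4 = 201.1 mm²; R_n = 469 × 201.1 × 5 × 1 / 1000 = 471.5 kN → 0.75 × 471.5 = 354 kN.
Bearing: edge l_c = 21, r_n = 158.8 kN; interior l_c = 47, r_n = 241.9 kN; R_n = 158.8 + 4·241.9 = 1126 kN → 845 kN.
Block shear: A_gv = 4060, A_nv = 2800, A_nt = 210 mm²; R_n = min(0.6F_uA_nv, 0.6F_yA_gv) + U_bs·F_u·A_nt = 850.5 kN → 638 kN.
Bolt shear governs: 354 kN.

354 kN (bolt shear governs)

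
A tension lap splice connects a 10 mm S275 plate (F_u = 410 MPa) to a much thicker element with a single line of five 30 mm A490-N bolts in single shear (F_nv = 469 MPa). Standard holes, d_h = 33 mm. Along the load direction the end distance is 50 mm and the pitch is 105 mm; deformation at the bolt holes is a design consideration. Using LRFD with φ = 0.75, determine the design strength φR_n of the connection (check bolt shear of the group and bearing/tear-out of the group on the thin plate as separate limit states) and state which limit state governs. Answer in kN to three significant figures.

Bolt shear: A_b = π·30²/4 = 706.9 mm²; R_n = 469 × 706.9 × 5 × 1 / 1000 = 1658 kN → 0.75 × 1658 = 1240 kN.
Bearing (1.2 l_c t F_u ≤ 2.4 d t F_u): upper limit = 2.4·30·10·410 / 1000 = 295.2 kN.
  Edge l_c = 50 − 33/2 = 33.5 → r_n = 164.8 kN; interior l_c = 105 − 33 = 72 → r_n = 295.2 kN.
  R_n,bearing = 1·164.8 + 4·295.2 = 1346 kN → 0.75 × 1346 = 1010 kN.
Bearing governs: 1010 kN.

1010 kN (bearing governs)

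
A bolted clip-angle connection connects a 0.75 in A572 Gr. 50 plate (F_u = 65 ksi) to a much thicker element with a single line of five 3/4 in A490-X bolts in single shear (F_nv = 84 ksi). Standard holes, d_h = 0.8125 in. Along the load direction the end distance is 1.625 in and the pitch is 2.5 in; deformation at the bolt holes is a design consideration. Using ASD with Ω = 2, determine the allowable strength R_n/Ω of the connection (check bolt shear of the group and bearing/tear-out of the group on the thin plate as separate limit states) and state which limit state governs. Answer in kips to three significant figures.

Bolt shear: A_b = π·0.75²/4 = 0.4418 in²; R_n = 84 × 0.4418 × 5 × 1 = 185.6 kips → 185.6 / 2 = 92.8 kips.
Bearing (1.2 l_c t F_u ≤ 2.4 d t F_u): upper limit = 2.4·0.75·0.75·65 = 87.75 kips.
  Edge l_c = 1.625 − 0.8125/2 = 1.219 → r_n = 71.3 kips; interior l_c = 2.5 − 0.8125 = 1.688 → r_n = 87.75 kips.
  R_n,bearing = 1·71.3 + 4·87.75 = 422.3 kips → 422.3 / 2 = 211 kips.
Bolt shear governs: 92.8 kips.

92.8 kips (bolt shear governs)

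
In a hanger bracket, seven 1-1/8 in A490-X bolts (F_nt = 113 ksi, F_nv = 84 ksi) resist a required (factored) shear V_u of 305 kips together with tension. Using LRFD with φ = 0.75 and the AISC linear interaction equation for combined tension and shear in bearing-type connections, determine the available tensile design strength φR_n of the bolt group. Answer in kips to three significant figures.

A_b = π·1.125²/4 = 0.994 in²; f_rv = 305 / (7 × 0.994) = 43.83 ksi.
F'_nt = 1.3 F_nt − (F_nt / φF_nv) f_rv = 1.3·113 − (113/(0.75·84))·43.83 = 68.28 ksi, capped at F_nt → F'_nt = 68.28 ksi.
R_n = F'_nt · A_b · n = 68.28 × 0.994 × 7 = 475.1 kips.
Design strength φR_n = 0.75 × 475.1 = 356 kips.

356 kips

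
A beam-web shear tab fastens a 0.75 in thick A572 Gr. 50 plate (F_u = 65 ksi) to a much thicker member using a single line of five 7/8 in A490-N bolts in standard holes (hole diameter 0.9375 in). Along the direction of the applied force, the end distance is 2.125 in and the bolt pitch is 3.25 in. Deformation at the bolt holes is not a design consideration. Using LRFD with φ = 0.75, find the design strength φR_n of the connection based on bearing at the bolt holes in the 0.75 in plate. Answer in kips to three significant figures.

475 kips

Per bolt r_n = 1.5 l_c t F_u ≤ 3.0 d t F_u; upper limit = 3.0 × 0.875 × 0.75 × 65 = 128 kips.
Edge bolt: l_c = 2.125 − 0.9375/2 = 1.656 in → 1.5 × 1.656 × 0.75 × 65 = 121.1 → r_n = 121.1 kips.
Interior bolts: l_c = 3.25 − 0.9375 = 2.312 in → 1.5 × 2.312 × 0.75 × 65 = 169.1 → r_n = 128 kips.
R_n = 1 × 121.1 + 4 × 128 = 633 kips.
Design strength φR_n = 0.75 × 633 = 475 kips.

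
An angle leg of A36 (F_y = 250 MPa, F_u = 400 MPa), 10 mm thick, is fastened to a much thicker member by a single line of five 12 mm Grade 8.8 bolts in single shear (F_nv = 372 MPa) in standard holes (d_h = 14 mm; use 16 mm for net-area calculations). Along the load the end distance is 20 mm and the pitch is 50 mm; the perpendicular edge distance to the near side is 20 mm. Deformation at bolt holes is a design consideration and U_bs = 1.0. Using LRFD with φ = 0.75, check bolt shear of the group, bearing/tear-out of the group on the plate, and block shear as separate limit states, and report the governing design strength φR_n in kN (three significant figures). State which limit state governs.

Bolt shear: A_b = π·12²/4 = 113.1 mm²; R_n = 372 × 113.1 × 5 × 1 / 1000 = 210.4 kN → 0.75 × 210.4 = 158 kN.
Bearing: edge l_c = 13, r_n = 62.4 kN; interior l_c = 36, r_n = 115.2 kN; R_n = 62.4 + 4·115.2 = 523.2 kN → 392 kN.
Block shear: A_gv = 2200, A_nv = 1480, A_nt = 120 mm²; R_n = min(0.6F_uA_nv, 0.6F_yA_gv) + U_bs·F_u·A_nt = 378 kN → 284 kN.
Bolt shear governs: 158 kN.

158 kN (bolt shear governs)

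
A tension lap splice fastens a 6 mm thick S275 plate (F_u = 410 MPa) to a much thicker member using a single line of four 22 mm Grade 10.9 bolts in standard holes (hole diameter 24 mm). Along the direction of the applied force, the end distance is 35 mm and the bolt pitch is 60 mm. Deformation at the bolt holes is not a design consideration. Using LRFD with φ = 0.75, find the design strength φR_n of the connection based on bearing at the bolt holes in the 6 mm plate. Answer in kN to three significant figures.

363 kN

Per bolt r_n = 1.5 l_c t F_u ≤ 3.0 d t F_u; upper limit = 3.0 × 22 × 6 × 410 / 1000 = 162.4 kN.
Edge bolt: l_c = 35 − 24/2 = 23 mm → 1.5 × 23 × 6 × 410 / 1000 = 84.87 → r_n = 84.87 kN.
Interior bolts: l_c = 60 − 24 = 36 mm → 1.5 × 36 × 6 × 410 / 1000 = 132.8 → r_n = 132.8 kN.
R_n = 1 × 84.87 + 3 × 132.8 = 483.4 kN.
Design strength φR_n = 0.75 × 483.4 = 363 kN.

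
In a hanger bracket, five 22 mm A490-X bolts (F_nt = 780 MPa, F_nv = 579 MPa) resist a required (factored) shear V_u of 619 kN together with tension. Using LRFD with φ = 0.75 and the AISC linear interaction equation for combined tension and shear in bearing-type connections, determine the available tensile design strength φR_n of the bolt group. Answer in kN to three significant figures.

A_b = π·22²/4 = 380.1 mm²; f_rv = 619 × 1000 / (5 × 380.1) = 325.7 MPa.
F'_nt = 1.3 F_nt − (F_nt / φF_nv) f_rv = 1.3·780 − (780/(0.75·579))·325.7 = 429 MPa, capped at F_nt → F'_nt = 429 MPa.
R_n = F'_nt · A_b · n = 429 × 380.1 × 5 / 1000 = 815.4 kN.
Design strength φR_n = 0.75 × 815.4 = 612 kN.

612 kN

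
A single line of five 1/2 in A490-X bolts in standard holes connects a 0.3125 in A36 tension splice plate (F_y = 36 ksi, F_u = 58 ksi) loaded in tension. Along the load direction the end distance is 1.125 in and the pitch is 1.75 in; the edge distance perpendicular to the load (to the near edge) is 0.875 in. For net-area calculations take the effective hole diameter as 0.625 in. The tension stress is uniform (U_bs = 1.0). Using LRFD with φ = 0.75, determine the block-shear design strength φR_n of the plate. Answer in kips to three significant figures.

Shear plane L_v = 1.125 + 4·1.75 = 8.125 in; A_gv = 8.125 × 0.3125 = 2.539 in².
A_nv = (8.125 − 4.5·0.625) × 0.3125 = 1.66 in².
A_nt = (0.875 − 0.5·0.625) × 0.3125 = 0.1758 in².
0.6 F_u A_nv = 57.77 kips; 0.6 F_y A_gv = 54.84 kips → shear yielding governs the shear term.
R_n = 54.84 + 1.0 × 58 × 0.1758 = 65.04 kips.
Design strength φR_n = 0.75 × 65.04 = 48.8 kips.

48.8 kips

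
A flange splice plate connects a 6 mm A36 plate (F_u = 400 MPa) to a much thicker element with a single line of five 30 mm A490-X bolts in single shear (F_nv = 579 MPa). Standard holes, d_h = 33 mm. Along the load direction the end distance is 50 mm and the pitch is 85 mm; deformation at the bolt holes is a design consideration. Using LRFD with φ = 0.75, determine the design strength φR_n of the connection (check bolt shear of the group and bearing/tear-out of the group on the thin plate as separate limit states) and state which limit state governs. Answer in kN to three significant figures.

Bolt shear: A_b = π·30²/4 = 706.9 mm²; R_n = 579 × 706.9 × 5 × 1 / 1000 = 2046 kN → 0.75 × 2046 = 1530 kN.
Bearing (1.2 l_c t F_u ≤ 2.4 d t F_u): upper limit = 2.4·30·6·400 / 1000 = 172.8 kN.
  Edge l_c = 50 − 33/2 = 33.5 → r_n = 96.48 kN; interior l_c = 85 − 33 = 52 → r_n = 149.8 kN.
  R_n,bearing = 1·96.48 + 4·149.8 = 695.5 kN → 0.75 × 695.5 = 522 kN.
Bearing governs: 522 kN.

522 kN (bearing governs)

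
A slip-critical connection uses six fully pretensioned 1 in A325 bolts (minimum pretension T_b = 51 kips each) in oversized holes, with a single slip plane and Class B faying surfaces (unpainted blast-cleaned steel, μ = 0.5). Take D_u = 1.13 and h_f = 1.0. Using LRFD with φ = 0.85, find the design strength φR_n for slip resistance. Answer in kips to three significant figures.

R_n = μ · D_u · h_f · T_b · n_s · n_b = 0.5 × 1.13 × 1.0 × 51 × 1 × 6 = 172.9 kips.
Design strength φR_n = 0.85 × 172.9 = 147 kips.

147 kips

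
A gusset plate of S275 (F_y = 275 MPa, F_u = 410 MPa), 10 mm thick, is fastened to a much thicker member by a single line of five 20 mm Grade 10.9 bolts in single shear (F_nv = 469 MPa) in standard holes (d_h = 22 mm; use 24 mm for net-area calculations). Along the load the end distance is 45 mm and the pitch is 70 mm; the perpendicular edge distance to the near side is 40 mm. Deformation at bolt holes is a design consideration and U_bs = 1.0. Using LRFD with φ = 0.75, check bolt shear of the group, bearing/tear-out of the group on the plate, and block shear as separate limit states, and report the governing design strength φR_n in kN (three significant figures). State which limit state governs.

486 kN (block shear governs)

Bolt shear: A_b = π·20²/4 = 314.2 mm²; R_n = 469 × 314.2 × 5 × 1 / 1000 = 736.7 kN → 0.75 × 736.7 = 553 kN.
Bearing: edge l_c = 34, r_n = 167.3 kN; interior l_c = 48, r_n = 196.8 kN; R_n = 167.3 + 4·196.8 = 954.5 kN → 716 kN.
Block shear: A_gv = 3250, A_nv = 2170, A_nt = 280 mm²; R_n = min(0.6F_uA_nv, 0.6F_yA_gv) + U_bs·F_u·A_nt = 648.6 kN → 486 kN.
Block shear governs: 486 kN.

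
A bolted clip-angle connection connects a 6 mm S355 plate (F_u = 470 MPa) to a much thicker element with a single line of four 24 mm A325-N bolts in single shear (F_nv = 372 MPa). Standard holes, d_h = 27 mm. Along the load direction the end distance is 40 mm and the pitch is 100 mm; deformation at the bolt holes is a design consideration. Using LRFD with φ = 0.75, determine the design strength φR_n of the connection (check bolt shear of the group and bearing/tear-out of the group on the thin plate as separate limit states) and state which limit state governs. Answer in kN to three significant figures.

433 kN (bearing governs)

Bolt shear: A_b = π·24²/4 = 452.4 mm²; R_n = 372 × 452.4 × 4 × 1 / 1000 = 673.2 kN → 0.75 × 673.2 = 505 kN.
Bearing (1.2 l_c t F_u ≤ 2.4 d t F_u): upper limit = 2.4·24·6·470 / 1000 = 162.4 kN.
  Edge l_c = 40 − 27/2 = 26.5 → r_n = 89.68 kN; interior l_c = 100 − 27 = 73 → r_n = 162.4 kN.
  R_n,bearing = 1·89.68 + 3·162.4 = 577 kN → 0.75 × 577 = 433 kN.
Bearing governs: 433 kN.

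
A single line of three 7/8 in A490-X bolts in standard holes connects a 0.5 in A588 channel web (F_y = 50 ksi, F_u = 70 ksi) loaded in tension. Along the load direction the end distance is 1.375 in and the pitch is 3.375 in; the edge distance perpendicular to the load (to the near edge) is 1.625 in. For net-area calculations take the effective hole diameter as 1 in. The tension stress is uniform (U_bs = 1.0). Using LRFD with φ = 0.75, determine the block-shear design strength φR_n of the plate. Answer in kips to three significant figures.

Shear plane L_v = 1.375 + 2·3.375 = 8.125 in; A_gv = 8.125 × 0.5 = 4.062 in².
A_nv = (8.125 − 2.5·1) × 0.5 = 2.812 in².
A_nt = (1.625 − 0.5·1) × 0.5 = 0.5625 in².
0.6 F_u A_nv = 118.1 kips; 0.6 F_y A_gv = 121.9 kips → shear rupture governs the shear term.
R_n = 118.1 + 1.0 × 70 × 0.5625 = 157.5 kips.
Design strength φR_n = 0.75 × 157.5 = 118 kips.

118 kips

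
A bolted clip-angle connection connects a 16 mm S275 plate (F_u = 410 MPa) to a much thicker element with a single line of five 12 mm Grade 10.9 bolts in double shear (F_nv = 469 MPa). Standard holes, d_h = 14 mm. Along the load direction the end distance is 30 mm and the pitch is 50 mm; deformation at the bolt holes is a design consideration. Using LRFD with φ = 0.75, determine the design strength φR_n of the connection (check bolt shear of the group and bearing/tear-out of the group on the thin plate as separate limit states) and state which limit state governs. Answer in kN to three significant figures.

Bolt shear: A_b = π·12²/4 = 113.1 mm²; R_n = 469 × 113.1 × 5 × 2 / 1000 = 530.4 kN → 0.75 × 530.4 = 398 kN.
Bearing (1.2 l_c t F_u ≤ 2.4 d t F_u): upper limit = 2.4·12·16·410 / 1000 = 188.9 kN.
  Edge l_c = 30 − 14/2 = 23 → r_n = 181.1 kN; interior l_c = 50 − 14 = 36 → r_n = 188.9 kN.
  R_n,bearing = 1·181.1 + 4·188.9 = 936.8 kN → 0.75 × 936.8 = 703 kN.
Bolt shear governs: 398 kN.

398 kN (bolt shear governs)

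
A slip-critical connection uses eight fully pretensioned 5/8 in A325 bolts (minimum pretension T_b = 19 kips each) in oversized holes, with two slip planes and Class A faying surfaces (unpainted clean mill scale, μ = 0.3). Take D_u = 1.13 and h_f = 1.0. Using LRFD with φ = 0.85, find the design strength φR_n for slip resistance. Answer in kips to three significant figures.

R_n = μ · D_u · h_f · T_b · n_s · n_b = 0.3 × 1.13 × 1.0 × 19 × 2 × 8 = 103.1 kips.
Design strength φR_n = 0.85 × 103.1 = 87.6 kips.

87.6 kips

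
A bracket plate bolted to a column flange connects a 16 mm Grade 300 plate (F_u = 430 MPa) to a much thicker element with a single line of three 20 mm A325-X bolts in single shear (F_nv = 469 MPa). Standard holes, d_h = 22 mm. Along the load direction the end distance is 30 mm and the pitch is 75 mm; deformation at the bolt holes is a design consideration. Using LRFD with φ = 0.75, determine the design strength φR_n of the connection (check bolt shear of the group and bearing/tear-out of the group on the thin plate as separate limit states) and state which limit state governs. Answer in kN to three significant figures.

Bolt shear: A_b = π·20²/4 = 314.2 mm²; R_n = 469 × 314.2 × 3 × 1 / 1000 = 442 kN → 0.75 × 442 = 332 kN.
Bearing (1.2 l_c t F_u ≤ 2.4 d t F_u): upper limit = 2.4·20·16·430 / 1000 = 330.2 kN.
  Edge l_c = 30 − 22/2 = 19 → r_n = 156.9 kN; interior l_c = 75 − 22 = 53 → r_n = 330.2 kN.
  R_n,bearing = 1·156.9 + 2·330.2 = 817.3 kN → 0.75 × 817.3 = 613 kN.
Bolt shear governs: 332 kN.

332 kN (bolt shear governs)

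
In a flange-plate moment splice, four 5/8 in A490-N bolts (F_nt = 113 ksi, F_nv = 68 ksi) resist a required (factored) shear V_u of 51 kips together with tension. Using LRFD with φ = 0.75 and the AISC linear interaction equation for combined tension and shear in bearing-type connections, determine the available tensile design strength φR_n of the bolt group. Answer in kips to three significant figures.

50.5 kips

A_b = π·0.625²/4 = 0.3068 in²; f_rv = 51 / (4 × 0.3068) = 41.56 ksi.
F'_nt = 1.3 F_nt − (F_nt / φF_nv) f_rv = 1.3·113 − (113/(0.75·68))·41.56 = 54.82 ksi, capped at F_nt → F'_nt = 54.82 ksi.
R_n = F'_nt · A_b · n = 54.82 × 0.3068 × 4 = 67.27 kips.
Design strength φR_n = 0.75 × 67.27 = 50.5 kips.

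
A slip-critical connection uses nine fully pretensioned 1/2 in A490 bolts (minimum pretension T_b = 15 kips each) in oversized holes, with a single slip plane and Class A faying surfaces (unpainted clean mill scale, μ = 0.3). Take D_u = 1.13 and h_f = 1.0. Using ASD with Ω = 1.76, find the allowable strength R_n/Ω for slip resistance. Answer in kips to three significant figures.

26 kips

R_n = μ · D_u · h_f · T_b · n_s · n_b = 0.3 × 1.13 × 1.0 × 15 × 1 × 9 = 45.76 kips.
Allowable strength R_n/Ω = 45.76 / 1.76 = 26 kips.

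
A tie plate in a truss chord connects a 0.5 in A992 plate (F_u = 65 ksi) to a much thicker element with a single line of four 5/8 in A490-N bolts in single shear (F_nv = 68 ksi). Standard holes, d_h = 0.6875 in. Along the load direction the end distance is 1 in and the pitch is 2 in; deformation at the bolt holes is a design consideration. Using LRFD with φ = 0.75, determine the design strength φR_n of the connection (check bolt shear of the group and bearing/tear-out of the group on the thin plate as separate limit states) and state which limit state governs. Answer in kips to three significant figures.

Bolt shear: A_b = π·0.625²/4 = 0.3068 in²; R_n = 68 × 0.3068 × 4 × 1 = 83.45 kips → 0.75 × 83.45 = 62.6 kips.
Bearing (1.2 l_c t F_u ≤ 2.4 d t F_u): upper limit = 2.4·0.625·0.5·65 = 48.75 kips.
  Edge l_c = 1 − 0.6875/2 = 0.6562 → r_n = 25.59 kips; interior l_c = 2 − 0.6875 = 1.312 → r_n = 48.75 kips.
  R_n,bearing = 1·25.59 + 3·48.75 = 171.8 kips → 0.75 × 171.8 = 129 kips.
Bolt shear governs: 62.6 kips.

62.6 kips (bolt shear governs)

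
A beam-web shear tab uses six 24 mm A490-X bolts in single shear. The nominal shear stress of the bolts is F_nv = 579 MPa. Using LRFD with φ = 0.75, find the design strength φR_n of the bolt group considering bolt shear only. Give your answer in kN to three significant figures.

1180 kN

A_b = π × 24² / 4 = 452.4 mm².
R_n = F_nv · A_b · n · n_s = 579 × 452.4 × 6 × 1 / 1000 = 1572 kN.
Design strength φR_n = 0.75 × 1572 = 1180 kN.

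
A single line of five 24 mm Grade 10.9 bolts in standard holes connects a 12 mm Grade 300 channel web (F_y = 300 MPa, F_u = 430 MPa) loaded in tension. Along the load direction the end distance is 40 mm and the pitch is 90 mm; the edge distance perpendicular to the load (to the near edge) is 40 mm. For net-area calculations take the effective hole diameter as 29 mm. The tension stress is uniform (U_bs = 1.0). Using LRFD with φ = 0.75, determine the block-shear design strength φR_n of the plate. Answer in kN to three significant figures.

Shear plane L_v = 40 + 4·90 = 400 mm; A_gv = 400 × 12 = 4800 mm².
A_nv = (400 − 4.5·29) × 12 = 3234 mm².
A_nt = (40 − 0.5·29) × 12 = 306 mm².
0.6 F_u A_nv = 834.4 kN; 0.6 F_y A_gv = 864 kN → shear rupture governs the shear term.
R_n = 834.4 + 1.0 × 430 × 306 / 1000 = 966 kN.
Design strength φR_n = 0.75 × 966 = 724 kN.

724 kN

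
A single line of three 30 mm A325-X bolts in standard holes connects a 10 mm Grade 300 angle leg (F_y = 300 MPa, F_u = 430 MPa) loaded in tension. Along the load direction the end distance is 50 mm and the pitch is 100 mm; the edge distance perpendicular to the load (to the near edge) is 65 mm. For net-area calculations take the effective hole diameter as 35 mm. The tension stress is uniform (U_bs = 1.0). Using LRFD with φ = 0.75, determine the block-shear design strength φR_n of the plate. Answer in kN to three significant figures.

Shear plane L_v = 50 + 2·100 = 250 mm; A_gv = 250 × 10 = 2500 mm².
A_nv = (250 − 2.5·35) × 10 = 1625 mm².
A_nt = (65 − 0.5·35) × 10 = 475 mm².
0.6 F_u A_nv = 419.2 kN; 0.6 F_y A_gv = 450 kN → shear rupture governs the shear term.
R_n = 419.2 + 1.0 × 430 × 475 / 1000 = 623.5 kN.
Design strength φR_n = 0.75 × 623.5 = 468 kN.

468 kN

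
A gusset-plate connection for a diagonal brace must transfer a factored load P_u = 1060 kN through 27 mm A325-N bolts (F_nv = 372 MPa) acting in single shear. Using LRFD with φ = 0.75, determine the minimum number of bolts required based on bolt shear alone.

A_b = π·27²/4 = 572.6 mm².
Per-bolt design strength φR_n = 0.75 × 372 × 572.6 × 1 / 1000 = 159.7 kN.
n ≥ 1060 / 159.7 = 6.636 → use 7 bolts.

7 bolts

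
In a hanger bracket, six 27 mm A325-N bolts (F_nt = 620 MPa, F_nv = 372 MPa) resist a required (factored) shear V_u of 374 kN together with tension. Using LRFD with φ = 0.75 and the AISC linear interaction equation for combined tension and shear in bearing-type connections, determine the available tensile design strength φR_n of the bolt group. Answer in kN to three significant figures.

A_b = π·27²/4 = 572.6 mm²; f_rv = 374 × 1000 / (6 × 572.6) = 108.9 MPa.
F'_nt = 1.3 F_nt − (F_nt / φF_nv) f_rv = 1.3·620 − (620/(0.75·372))·108.9 = 564.1 MPa, capped at F_nt → F'_nt = 564.1 MPa.
R_n = F'_nt · A_b · n = 564.1 × 572.6 × 6 / 1000 = 1938 kN.
Design strength φR_n = 0.75 × 1938 = 1450 kN.

1450 kN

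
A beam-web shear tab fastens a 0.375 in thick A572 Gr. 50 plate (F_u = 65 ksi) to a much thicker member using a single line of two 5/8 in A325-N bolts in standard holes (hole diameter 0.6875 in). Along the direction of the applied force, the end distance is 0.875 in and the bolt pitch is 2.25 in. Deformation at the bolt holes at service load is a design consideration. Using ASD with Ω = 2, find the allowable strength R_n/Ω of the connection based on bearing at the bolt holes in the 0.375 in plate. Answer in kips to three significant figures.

26.1 kips

Per bolt r_n = 1.2 l_c t F_u ≤ 2.4 d t F_u; upper limit = 2.4 × 0.625 × 0.375 × 65 = 36.56 kips.
Edge bolt: l_c = 0.875 − 0.6875/2 = 0.5312 in → 1.2 × 0.5312 × 0.375 × 65 = 15.54 → r_n = 15.54 kips.
Interior bolts: l_c = 2.25 − 0.6875 = 1.562 in → 1.2 × 1.562 × 0.375 × 65 = 45.7 → r_n = 36.56 kips.
R_n = 1 × 15.54 + 1 × 36.56 = 52.1 kips.
Allowable strength R_n/Ω = 52.1 / 2 = 26.1 kips.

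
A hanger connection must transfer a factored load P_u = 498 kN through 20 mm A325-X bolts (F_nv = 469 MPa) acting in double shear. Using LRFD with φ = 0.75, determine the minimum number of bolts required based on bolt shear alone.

3 bolts

A_b = π·20²/4 = 314.2 mm².
Per-bolt design strength φR_n = 0.75 × 469 × 314.2 × 2 / 1000 = 221 kN.
n ≥ 498 / 221 = 2.253 → use 3 bolts.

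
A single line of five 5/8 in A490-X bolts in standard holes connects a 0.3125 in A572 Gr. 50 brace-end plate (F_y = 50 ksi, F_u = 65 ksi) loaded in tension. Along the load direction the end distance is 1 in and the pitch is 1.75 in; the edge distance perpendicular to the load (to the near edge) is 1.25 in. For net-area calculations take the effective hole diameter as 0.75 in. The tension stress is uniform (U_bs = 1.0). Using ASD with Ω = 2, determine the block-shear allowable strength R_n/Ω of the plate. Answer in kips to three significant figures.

Shear plane L_v = 1 + 4·1.75 = 8 in; A_gv = 8 × 0.3125 = 2.5 in².
A_nv = (8 − 4.5·0.75) × 0.3125 = 1.445 in².
A_nt = (1.25 − 0.5·0.75) × 0.3125 = 0.2734 in².
0.6 F_u A_nv = 56.37 kips; 0.6 F_y A_gv = 75 kips → shear rupture governs the shear term.
R_n = 56.37 + 1.0 × 65 × 0.2734 = 74.14 kips.
Allowable strength R_n/Ω = 74.14 / 2 = 37.1 kips.

37.1 kips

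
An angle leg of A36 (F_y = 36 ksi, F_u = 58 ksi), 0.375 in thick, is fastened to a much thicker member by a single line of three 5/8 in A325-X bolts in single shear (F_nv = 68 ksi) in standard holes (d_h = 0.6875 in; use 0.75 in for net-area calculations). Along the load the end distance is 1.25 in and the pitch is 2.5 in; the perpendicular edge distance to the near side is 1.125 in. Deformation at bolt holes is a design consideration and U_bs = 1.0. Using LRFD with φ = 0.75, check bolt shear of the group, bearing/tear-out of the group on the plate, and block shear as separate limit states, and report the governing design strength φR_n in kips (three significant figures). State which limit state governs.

Bolt shear: A_b = π·0.625²/4 = 0.3068 in²; R_n = 68 × 0.3068 × 3 × 1 = 62.59 kips → 0.75 × 62.59 = 46.9 kips.
Bearing: edge l_c = 0.9062, r_n = 23.65 kips; interior l_c = 1.812, r_n = 32.62 kips; R_n = 23.65 + 2·32.62 = 88.9 kips → 66.7 kips.
Block shear: A_gv = 2.344, A_nv = 1.641, A_nt = 0.2812 in²; R_n = min(0.6F_uA_nv, 0.6F_yA_gv) + U_bs·F_u·A_nt = 66.94 kips → 50.2 kips.
Bolt shear governs: 46.9 kips.

46.9 kips (bolt shear governs)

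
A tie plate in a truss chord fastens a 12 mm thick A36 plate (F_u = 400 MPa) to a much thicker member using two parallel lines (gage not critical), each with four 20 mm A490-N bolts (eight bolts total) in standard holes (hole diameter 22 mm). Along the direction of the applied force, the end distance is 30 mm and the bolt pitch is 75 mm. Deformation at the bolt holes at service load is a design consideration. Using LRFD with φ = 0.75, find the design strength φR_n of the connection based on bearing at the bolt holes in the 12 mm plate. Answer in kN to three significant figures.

1200 kN

Per bolt r_n = 1.2 l_c t F_u ≤ 2.4 d t F_u; upper limit = 2.4 × 20 × 12 × 400 / 1000 = 230.4 kN.
Edge bolt: l_c = 30 − 22/2 = 19 mm → 1.2 × 19 × 12 × 400 / 1000 = 109.4 → r_n = 109.4 kN.
Interior bolts: l_c = 75 − 22 = 53 mm → 1.2 × 53 × 12 × 400 / 1000 = 305.3 → r_n = 230.4 kN.
R_n = 2 × 109.4 + 6 × 230.4 = 1601 kN.
Design strength φR_n = 0.75 × 1601 = 1200 kN.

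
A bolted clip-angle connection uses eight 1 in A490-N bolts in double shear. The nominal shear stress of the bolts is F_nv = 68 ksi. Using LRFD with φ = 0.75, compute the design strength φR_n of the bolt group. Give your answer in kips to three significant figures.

641 kips

A_b = π × 1² / 4 = 0.7854 in².
R_n = F_nv · A_b · n · n_s = 68 × 0.7854 × 8 × 2 = 854.5 kips.
Design strength φR_n = 0.75 × 854.5 = 641 kips.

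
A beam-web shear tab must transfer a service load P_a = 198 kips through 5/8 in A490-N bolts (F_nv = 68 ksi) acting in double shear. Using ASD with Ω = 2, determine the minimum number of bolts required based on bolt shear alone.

10 bolts

A_b = π·0.625²/4 = 0.3068 in².
Per-bolt allowable strength R_n/Ω = 68 × 0.3068 × 2 / 2 = 20.86 kips.
n ≥ 198 / 20.86 = 9.491 → use 10 bolts.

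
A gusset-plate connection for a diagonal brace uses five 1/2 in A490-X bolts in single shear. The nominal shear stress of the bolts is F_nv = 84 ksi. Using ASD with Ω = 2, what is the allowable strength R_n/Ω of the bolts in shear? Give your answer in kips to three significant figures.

A_b = π × 0.5² / 4 = 0.1963 in².
R_n = F_nv · A_b · n · n_s = 84 × 0.1963 × 5 × 1 = 82.47 kips.
Allowable strength R_n/Ω = 82.47 / 2 = 41.2 kips.

41.2 kips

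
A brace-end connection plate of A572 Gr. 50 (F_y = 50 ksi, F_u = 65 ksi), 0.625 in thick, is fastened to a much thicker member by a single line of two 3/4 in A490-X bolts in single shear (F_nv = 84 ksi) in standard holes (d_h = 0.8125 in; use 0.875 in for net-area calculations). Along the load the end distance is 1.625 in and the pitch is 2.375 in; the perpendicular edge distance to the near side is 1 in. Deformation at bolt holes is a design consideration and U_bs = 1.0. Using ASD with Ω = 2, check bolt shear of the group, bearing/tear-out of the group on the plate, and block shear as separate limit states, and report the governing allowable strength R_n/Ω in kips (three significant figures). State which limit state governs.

Bolt shear: A_b = π·0.75²/4 = 0.4418 in²; R_n = 84 × 0.4418 × 2 × 1 = 74.22 kips → 74.22 / 2 = 37.1 kips.
Bearing: edge l_c = 1.219, r_n = 59.41 kips; interior l_c = 1.562, r_n = 73.12 kips; R_n = 59.41 + 1·73.12 = 132.5 kips → 66.3 kips.
Block shear: A_gv = 2.5, A_nv = 1.68, A_nt = 0.3516 in²; R_n = min(0.6F_uA_nv, 0.6F_yA_gv) + U_bs·F_u·A_nt = 88.36 kips → 44.2 kips.
Bolt shear governs: 37.1 kips.

37.1 kips (bolt shear governs)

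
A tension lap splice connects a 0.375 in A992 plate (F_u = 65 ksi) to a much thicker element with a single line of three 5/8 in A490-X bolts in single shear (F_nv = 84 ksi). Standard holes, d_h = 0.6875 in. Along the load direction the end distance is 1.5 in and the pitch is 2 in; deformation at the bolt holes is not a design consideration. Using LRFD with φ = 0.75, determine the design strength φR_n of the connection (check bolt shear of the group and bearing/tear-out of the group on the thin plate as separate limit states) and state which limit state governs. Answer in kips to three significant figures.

Bolt shear: A_b = π·0.625²/4 = 0.3068 in²; R_n = 84 × 0.3068 × 3 × 1 = 77.31 kips → 0.75 × 77.31 = 58 kips.
Bearing (1.5 l_c t F_u ≤ 3.0 d t F_u): upper limit = 3.0·0.625·0.375·65 = 45.7 kips.
  Edge l_c = 1.5 − 0.6875/2 = 1.156 → r_n = 42.28 kips; interior l_c = 2 − 0.6875 = 1.312 → r_n = 45.7 kips.
  R_n,bearing = 1·42.28 + 2·45.7 = 133.7 kips → 0.75 × 133.7 = 100 kips.
Bolt shear governs: 58 kips.

58 kips (bolt shear governs)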